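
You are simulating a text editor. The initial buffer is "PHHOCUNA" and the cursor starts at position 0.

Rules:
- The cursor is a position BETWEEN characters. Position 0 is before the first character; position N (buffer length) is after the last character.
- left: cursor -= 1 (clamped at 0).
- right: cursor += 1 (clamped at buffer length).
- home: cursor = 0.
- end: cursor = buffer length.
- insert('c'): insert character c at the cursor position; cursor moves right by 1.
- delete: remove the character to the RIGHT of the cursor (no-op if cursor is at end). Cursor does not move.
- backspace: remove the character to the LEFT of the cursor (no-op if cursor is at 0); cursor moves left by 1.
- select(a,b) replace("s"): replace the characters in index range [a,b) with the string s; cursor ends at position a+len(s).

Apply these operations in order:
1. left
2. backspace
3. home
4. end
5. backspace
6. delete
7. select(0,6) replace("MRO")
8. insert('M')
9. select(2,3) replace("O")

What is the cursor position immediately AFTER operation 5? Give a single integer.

After op 1 (left): buf='PHHOCUNA' cursor=0
After op 2 (backspace): buf='PHHOCUNA' cursor=0
After op 3 (home): buf='PHHOCUNA' cursor=0
After op 4 (end): buf='PHHOCUNA' cursor=8
After op 5 (backspace): buf='PHHOCUN' cursor=7

Answer: 7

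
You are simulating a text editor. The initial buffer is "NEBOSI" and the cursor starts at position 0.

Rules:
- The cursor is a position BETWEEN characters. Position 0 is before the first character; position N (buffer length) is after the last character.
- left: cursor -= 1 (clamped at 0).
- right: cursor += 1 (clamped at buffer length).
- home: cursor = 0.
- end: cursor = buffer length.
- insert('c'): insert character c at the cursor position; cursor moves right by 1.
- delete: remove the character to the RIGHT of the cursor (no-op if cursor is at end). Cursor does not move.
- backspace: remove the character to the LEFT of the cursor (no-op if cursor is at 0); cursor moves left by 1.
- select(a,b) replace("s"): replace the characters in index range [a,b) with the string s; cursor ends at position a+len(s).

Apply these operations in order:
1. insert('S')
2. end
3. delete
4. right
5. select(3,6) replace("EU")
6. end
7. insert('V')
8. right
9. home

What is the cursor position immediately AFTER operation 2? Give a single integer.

After op 1 (insert('S')): buf='SNEBOSI' cursor=1
After op 2 (end): buf='SNEBOSI' cursor=7

Answer: 7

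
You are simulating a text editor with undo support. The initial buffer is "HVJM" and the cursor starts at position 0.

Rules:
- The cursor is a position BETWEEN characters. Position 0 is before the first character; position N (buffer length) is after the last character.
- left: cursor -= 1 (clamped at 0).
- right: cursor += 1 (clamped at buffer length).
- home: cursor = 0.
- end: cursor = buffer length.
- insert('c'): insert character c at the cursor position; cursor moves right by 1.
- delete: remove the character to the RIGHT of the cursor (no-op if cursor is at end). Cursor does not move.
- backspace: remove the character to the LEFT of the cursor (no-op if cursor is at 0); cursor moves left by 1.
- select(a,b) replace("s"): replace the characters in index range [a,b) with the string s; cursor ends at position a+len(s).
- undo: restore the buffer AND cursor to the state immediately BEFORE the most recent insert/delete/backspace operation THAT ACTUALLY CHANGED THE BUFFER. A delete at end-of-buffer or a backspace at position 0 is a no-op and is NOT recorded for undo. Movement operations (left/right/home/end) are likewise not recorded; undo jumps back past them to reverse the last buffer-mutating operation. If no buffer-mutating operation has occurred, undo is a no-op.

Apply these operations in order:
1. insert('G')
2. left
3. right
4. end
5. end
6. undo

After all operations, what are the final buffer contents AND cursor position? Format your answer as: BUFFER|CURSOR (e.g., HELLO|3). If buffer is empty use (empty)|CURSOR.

After op 1 (insert('G')): buf='GHVJM' cursor=1
After op 2 (left): buf='GHVJM' cursor=0
After op 3 (right): buf='GHVJM' cursor=1
After op 4 (end): buf='GHVJM' cursor=5
After op 5 (end): buf='GHVJM' cursor=5
After op 6 (undo): buf='HVJM' cursor=0

Answer: HVJM|0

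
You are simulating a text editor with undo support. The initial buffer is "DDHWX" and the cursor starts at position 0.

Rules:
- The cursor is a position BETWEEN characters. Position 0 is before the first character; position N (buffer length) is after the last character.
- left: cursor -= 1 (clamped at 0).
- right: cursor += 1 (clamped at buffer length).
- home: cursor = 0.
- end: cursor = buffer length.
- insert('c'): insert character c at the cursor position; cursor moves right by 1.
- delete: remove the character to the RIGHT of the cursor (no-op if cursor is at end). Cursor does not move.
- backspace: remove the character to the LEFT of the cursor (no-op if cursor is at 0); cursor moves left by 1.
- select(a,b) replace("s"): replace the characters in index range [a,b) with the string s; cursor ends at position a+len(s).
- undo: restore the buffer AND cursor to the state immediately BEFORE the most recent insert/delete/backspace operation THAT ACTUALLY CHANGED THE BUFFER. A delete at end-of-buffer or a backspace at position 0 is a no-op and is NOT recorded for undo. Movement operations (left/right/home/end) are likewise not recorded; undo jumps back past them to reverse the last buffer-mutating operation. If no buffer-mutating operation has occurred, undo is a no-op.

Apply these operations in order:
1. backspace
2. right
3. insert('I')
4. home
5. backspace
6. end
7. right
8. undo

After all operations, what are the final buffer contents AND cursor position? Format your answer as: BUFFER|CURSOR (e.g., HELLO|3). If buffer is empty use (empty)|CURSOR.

After op 1 (backspace): buf='DDHWX' cursor=0
After op 2 (right): buf='DDHWX' cursor=1
After op 3 (insert('I')): buf='DIDHWX' cursor=2
After op 4 (home): buf='DIDHWX' cursor=0
After op 5 (backspace): buf='DIDHWX' cursor=0
After op 6 (end): buf='DIDHWX' cursor=6
After op 7 (right): buf='DIDHWX' cursor=6
After op 8 (undo): buf='DDHWX' cursor=1

Answer: DDHWX|1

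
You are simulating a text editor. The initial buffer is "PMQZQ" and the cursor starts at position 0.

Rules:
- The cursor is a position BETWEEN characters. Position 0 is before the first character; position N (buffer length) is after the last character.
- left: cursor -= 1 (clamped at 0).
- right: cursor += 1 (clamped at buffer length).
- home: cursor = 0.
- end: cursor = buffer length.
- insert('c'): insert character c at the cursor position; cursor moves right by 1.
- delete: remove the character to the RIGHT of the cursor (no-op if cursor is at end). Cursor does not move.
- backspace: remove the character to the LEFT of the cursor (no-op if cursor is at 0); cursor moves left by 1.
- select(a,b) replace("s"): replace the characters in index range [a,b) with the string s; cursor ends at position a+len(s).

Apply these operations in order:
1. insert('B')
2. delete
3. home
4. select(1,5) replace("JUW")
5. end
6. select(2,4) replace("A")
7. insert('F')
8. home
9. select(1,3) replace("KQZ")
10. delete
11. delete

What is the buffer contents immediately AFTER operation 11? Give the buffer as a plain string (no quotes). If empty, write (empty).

After op 1 (insert('B')): buf='BPMQZQ' cursor=1
After op 2 (delete): buf='BMQZQ' cursor=1
After op 3 (home): buf='BMQZQ' cursor=0
After op 4 (select(1,5) replace("JUW")): buf='BJUW' cursor=4
After op 5 (end): buf='BJUW' cursor=4
After op 6 (select(2,4) replace("A")): buf='BJA' cursor=3
After op 7 (insert('F')): buf='BJAF' cursor=4
After op 8 (home): buf='BJAF' cursor=0
After op 9 (select(1,3) replace("KQZ")): buf='BKQZF' cursor=4
After op 10 (delete): buf='BKQZ' cursor=4
After op 11 (delete): buf='BKQZ' cursor=4

Answer: BKQZ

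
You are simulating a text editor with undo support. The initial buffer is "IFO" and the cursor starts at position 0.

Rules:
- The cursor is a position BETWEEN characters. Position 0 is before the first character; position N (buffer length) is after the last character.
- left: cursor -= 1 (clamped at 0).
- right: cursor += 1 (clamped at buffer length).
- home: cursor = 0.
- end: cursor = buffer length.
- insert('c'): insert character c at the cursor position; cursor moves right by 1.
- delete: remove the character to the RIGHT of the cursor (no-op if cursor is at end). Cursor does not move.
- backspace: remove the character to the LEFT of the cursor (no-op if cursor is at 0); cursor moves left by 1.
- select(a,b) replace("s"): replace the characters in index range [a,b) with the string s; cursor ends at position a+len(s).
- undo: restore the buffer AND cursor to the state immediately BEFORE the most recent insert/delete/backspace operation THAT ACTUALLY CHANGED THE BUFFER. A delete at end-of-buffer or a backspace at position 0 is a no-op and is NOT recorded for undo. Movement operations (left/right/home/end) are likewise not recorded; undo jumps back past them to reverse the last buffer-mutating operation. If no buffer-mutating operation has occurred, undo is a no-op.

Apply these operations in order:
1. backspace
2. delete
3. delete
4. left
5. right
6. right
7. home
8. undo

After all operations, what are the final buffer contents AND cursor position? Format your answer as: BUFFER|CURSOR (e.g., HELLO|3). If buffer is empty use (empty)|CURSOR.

Answer: FO|0

Derivation:
After op 1 (backspace): buf='IFO' cursor=0
After op 2 (delete): buf='FO' cursor=0
After op 3 (delete): buf='O' cursor=0
After op 4 (left): buf='O' cursor=0
After op 5 (right): buf='O' cursor=1
After op 6 (right): buf='O' cursor=1
After op 7 (home): buf='O' cursor=0
After op 8 (undo): buf='FO' cursor=0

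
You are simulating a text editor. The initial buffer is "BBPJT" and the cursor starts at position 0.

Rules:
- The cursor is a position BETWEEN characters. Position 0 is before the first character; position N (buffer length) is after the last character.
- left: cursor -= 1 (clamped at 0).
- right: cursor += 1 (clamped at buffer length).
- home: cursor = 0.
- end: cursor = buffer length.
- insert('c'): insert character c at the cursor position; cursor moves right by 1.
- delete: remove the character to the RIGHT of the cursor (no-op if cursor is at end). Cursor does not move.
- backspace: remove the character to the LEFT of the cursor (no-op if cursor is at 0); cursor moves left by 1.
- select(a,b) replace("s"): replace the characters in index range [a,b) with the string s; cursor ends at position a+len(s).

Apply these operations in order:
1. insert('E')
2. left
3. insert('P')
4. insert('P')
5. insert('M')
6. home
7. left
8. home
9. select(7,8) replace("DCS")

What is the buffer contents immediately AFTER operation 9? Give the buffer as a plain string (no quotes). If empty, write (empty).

After op 1 (insert('E')): buf='EBBPJT' cursor=1
After op 2 (left): buf='EBBPJT' cursor=0
After op 3 (insert('P')): buf='PEBBPJT' cursor=1
After op 4 (insert('P')): buf='PPEBBPJT' cursor=2
After op 5 (insert('M')): buf='PPMEBBPJT' cursor=3
After op 6 (home): buf='PPMEBBPJT' cursor=0
After op 7 (left): buf='PPMEBBPJT' cursor=0
After op 8 (home): buf='PPMEBBPJT' cursor=0
After op 9 (select(7,8) replace("DCS")): buf='PPMEBBPDCST' cursor=10

Answer: PPMEBBPDCST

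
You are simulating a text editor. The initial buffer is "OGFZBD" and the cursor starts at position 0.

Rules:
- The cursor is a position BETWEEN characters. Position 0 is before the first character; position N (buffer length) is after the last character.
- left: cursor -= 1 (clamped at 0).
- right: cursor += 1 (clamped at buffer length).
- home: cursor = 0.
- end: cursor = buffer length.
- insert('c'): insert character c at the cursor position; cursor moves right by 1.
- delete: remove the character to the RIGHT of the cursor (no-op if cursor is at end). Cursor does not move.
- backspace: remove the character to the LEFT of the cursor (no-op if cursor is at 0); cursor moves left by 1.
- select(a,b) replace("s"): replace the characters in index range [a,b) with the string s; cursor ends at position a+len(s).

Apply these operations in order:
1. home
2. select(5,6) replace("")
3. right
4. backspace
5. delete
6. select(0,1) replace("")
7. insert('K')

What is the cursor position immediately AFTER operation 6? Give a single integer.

After op 1 (home): buf='OGFZBD' cursor=0
After op 2 (select(5,6) replace("")): buf='OGFZB' cursor=5
After op 3 (right): buf='OGFZB' cursor=5
After op 4 (backspace): buf='OGFZ' cursor=4
After op 5 (delete): buf='OGFZ' cursor=4
After op 6 (select(0,1) replace("")): buf='GFZ' cursor=0

Answer: 0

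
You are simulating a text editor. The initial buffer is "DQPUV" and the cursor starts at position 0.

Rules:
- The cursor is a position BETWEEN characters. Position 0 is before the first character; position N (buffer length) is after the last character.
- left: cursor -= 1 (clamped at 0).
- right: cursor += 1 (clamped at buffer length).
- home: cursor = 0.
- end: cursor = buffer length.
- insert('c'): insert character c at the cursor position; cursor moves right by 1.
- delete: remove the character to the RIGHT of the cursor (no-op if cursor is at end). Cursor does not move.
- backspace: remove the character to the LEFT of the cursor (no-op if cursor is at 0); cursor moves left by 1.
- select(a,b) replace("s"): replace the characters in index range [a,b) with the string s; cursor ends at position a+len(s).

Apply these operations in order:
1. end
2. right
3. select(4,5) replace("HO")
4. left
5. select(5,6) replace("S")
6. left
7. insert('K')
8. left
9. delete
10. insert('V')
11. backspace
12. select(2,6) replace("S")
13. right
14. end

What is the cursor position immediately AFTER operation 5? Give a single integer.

After op 1 (end): buf='DQPUV' cursor=5
After op 2 (right): buf='DQPUV' cursor=5
After op 3 (select(4,5) replace("HO")): buf='DQPUHO' cursor=6
After op 4 (left): buf='DQPUHO' cursor=5
After op 5 (select(5,6) replace("S")): buf='DQPUHS' cursor=6

Answer: 6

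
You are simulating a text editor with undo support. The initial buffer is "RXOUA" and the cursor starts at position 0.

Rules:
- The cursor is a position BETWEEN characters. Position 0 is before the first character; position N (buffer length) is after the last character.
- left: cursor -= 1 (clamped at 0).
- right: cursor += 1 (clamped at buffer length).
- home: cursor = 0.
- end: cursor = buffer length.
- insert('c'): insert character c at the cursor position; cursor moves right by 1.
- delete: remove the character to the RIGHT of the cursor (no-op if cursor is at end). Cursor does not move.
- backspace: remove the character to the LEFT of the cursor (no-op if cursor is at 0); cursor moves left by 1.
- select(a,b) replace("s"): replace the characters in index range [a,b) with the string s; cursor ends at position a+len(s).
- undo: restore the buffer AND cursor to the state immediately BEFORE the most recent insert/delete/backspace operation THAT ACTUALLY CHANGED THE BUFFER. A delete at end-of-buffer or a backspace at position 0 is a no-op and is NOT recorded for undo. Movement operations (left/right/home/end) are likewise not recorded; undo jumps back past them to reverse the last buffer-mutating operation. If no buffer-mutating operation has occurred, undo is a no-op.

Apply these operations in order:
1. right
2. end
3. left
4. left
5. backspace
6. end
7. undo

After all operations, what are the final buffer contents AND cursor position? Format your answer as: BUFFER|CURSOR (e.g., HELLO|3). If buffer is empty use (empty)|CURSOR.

Answer: RXOUA|3

Derivation:
After op 1 (right): buf='RXOUA' cursor=1
After op 2 (end): buf='RXOUA' cursor=5
After op 3 (left): buf='RXOUA' cursor=4
After op 4 (left): buf='RXOUA' cursor=3
After op 5 (backspace): buf='RXUA' cursor=2
After op 6 (end): buf='RXUA' cursor=4
After op 7 (undo): buf='RXOUA' cursor=3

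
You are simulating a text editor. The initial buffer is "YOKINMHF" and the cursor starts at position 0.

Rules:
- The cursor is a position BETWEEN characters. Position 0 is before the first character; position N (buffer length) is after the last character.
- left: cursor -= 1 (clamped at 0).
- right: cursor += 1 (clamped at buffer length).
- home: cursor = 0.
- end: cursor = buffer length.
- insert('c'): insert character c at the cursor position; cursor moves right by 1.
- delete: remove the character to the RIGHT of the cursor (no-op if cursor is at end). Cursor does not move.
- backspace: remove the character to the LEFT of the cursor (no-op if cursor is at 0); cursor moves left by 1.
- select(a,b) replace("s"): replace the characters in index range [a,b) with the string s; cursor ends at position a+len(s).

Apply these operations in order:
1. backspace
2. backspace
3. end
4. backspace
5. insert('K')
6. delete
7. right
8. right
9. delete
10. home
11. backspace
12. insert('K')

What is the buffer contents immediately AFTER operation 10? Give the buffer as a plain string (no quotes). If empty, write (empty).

After op 1 (backspace): buf='YOKINMHF' cursor=0
After op 2 (backspace): buf='YOKINMHF' cursor=0
After op 3 (end): buf='YOKINMHF' cursor=8
After op 4 (backspace): buf='YOKINMH' cursor=7
After op 5 (insert('K')): buf='YOKINMHK' cursor=8
After op 6 (delete): buf='YOKINMHK' cursor=8
After op 7 (right): buf='YOKINMHK' cursor=8
After op 8 (right): buf='YOKINMHK' cursor=8
After op 9 (delete): buf='YOKINMHK' cursor=8
After op 10 (home): buf='YOKINMHK' cursor=0

Answer: YOKINMHK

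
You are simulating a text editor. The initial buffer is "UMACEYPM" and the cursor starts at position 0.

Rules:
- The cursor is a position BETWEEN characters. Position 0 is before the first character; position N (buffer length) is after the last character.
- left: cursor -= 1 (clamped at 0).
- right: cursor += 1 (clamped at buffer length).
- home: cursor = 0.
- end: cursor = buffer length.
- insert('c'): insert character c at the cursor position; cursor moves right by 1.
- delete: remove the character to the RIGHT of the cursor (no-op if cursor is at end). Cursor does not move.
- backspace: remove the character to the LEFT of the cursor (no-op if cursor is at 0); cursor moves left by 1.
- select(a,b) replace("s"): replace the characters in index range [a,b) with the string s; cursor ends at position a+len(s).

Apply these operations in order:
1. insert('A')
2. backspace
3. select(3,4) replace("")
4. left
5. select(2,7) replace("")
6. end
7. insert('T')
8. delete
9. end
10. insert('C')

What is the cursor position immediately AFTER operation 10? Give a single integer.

After op 1 (insert('A')): buf='AUMACEYPM' cursor=1
After op 2 (backspace): buf='UMACEYPM' cursor=0
After op 3 (select(3,4) replace("")): buf='UMAEYPM' cursor=3
After op 4 (left): buf='UMAEYPM' cursor=2
After op 5 (select(2,7) replace("")): buf='UM' cursor=2
After op 6 (end): buf='UM' cursor=2
After op 7 (insert('T')): buf='UMT' cursor=3
After op 8 (delete): buf='UMT' cursor=3
After op 9 (end): buf='UMT' cursor=3
After op 10 (insert('C')): buf='UMTC' cursor=4

Answer: 4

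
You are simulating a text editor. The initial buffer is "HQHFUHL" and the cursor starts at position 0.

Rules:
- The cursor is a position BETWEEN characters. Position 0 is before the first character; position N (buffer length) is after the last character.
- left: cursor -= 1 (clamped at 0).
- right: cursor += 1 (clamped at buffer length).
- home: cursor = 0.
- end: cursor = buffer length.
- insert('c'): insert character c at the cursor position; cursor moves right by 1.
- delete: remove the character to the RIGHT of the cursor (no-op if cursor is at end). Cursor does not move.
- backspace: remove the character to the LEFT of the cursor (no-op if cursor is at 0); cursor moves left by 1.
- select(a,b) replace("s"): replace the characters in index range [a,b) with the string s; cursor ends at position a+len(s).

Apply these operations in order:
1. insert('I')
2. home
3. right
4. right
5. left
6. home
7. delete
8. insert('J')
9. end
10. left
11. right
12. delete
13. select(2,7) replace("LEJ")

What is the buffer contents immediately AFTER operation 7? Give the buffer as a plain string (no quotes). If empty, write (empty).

After op 1 (insert('I')): buf='IHQHFUHL' cursor=1
After op 2 (home): buf='IHQHFUHL' cursor=0
After op 3 (right): buf='IHQHFUHL' cursor=1
After op 4 (right): buf='IHQHFUHL' cursor=2
After op 5 (left): buf='IHQHFUHL' cursor=1
After op 6 (home): buf='IHQHFUHL' cursor=0
After op 7 (delete): buf='HQHFUHL' cursor=0

Answer: HQHFUHL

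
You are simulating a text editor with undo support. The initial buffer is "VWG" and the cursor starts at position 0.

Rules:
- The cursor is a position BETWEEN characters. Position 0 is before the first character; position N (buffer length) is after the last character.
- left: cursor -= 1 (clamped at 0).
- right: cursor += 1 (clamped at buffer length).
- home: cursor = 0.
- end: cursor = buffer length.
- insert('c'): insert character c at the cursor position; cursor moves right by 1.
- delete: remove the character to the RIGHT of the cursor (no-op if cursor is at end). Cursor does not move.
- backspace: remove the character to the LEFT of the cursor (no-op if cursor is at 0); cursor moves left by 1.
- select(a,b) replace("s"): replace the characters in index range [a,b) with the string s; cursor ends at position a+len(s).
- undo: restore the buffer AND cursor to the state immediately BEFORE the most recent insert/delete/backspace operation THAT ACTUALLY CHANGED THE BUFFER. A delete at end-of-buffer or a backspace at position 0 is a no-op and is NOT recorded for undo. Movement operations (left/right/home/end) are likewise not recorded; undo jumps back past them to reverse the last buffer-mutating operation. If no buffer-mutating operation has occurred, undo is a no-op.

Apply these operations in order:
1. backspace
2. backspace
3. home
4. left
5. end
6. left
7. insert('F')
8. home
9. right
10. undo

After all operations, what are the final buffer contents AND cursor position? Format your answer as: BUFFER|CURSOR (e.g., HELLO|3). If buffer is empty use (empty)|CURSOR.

After op 1 (backspace): buf='VWG' cursor=0
After op 2 (backspace): buf='VWG' cursor=0
After op 3 (home): buf='VWG' cursor=0
After op 4 (left): buf='VWG' cursor=0
After op 5 (end): buf='VWG' cursor=3
After op 6 (left): buf='VWG' cursor=2
After op 7 (insert('F')): buf='VWFG' cursor=3
After op 8 (home): buf='VWFG' cursor=0
After op 9 (right): buf='VWFG' cursor=1
After op 10 (undo): buf='VWG' cursor=2

Answer: VWG|2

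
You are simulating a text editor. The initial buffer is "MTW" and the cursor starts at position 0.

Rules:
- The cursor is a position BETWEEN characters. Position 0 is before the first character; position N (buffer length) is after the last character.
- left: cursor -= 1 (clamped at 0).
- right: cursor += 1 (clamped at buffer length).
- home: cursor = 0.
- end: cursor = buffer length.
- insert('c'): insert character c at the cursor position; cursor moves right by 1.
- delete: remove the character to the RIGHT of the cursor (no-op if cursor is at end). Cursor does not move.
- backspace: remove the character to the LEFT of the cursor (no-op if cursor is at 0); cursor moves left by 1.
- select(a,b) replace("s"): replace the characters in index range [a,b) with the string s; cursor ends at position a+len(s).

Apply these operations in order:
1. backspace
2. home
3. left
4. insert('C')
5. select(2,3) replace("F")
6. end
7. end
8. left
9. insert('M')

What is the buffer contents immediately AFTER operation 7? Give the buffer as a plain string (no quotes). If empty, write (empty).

After op 1 (backspace): buf='MTW' cursor=0
After op 2 (home): buf='MTW' cursor=0
After op 3 (left): buf='MTW' cursor=0
After op 4 (insert('C')): buf='CMTW' cursor=1
After op 5 (select(2,3) replace("F")): buf='CMFW' cursor=3
After op 6 (end): buf='CMFW' cursor=4
After op 7 (end): buf='CMFW' cursor=4

Answer: CMFW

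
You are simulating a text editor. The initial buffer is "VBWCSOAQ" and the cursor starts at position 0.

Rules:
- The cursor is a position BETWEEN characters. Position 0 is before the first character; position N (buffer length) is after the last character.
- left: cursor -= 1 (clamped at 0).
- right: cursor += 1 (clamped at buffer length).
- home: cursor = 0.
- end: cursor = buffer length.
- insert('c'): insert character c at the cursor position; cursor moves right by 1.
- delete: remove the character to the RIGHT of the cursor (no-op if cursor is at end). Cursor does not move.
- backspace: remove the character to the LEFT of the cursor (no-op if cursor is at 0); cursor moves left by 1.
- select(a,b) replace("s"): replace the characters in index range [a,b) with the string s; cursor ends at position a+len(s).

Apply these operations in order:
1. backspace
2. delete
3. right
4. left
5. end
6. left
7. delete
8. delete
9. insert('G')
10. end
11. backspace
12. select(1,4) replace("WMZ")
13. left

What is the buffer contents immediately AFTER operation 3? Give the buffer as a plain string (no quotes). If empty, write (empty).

After op 1 (backspace): buf='VBWCSOAQ' cursor=0
After op 2 (delete): buf='BWCSOAQ' cursor=0
After op 3 (right): buf='BWCSOAQ' cursor=1

Answer: BWCSOAQ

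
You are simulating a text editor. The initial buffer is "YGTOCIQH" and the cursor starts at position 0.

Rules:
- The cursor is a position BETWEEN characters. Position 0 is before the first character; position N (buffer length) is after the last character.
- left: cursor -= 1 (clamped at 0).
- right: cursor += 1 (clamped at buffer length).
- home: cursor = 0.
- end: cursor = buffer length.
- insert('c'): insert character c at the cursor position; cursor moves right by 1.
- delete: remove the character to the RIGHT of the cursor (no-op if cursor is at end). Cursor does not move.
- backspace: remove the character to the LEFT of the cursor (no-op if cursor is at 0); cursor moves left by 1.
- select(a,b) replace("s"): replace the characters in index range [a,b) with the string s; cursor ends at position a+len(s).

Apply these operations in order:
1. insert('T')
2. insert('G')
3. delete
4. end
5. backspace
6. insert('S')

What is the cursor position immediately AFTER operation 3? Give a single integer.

Answer: 2

Derivation:
After op 1 (insert('T')): buf='TYGTOCIQH' cursor=1
After op 2 (insert('G')): buf='TGYGTOCIQH' cursor=2
After op 3 (delete): buf='TGGTOCIQH' cursor=2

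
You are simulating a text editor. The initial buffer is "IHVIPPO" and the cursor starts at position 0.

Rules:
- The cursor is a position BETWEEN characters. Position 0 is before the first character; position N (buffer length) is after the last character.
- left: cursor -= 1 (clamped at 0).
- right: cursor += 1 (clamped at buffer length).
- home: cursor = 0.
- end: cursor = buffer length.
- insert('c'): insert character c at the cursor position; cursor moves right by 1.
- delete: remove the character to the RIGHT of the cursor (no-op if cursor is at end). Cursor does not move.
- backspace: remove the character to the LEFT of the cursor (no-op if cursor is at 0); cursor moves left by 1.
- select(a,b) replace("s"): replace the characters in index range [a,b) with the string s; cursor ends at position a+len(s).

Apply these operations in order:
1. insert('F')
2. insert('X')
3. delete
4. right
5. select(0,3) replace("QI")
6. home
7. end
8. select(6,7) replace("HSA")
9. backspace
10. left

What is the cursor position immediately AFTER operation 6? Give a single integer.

Answer: 0

Derivation:
After op 1 (insert('F')): buf='FIHVIPPO' cursor=1
After op 2 (insert('X')): buf='FXIHVIPPO' cursor=2
After op 3 (delete): buf='FXHVIPPO' cursor=2
After op 4 (right): buf='FXHVIPPO' cursor=3
After op 5 (select(0,3) replace("QI")): buf='QIVIPPO' cursor=2
After op 6 (home): buf='QIVIPPO' cursor=0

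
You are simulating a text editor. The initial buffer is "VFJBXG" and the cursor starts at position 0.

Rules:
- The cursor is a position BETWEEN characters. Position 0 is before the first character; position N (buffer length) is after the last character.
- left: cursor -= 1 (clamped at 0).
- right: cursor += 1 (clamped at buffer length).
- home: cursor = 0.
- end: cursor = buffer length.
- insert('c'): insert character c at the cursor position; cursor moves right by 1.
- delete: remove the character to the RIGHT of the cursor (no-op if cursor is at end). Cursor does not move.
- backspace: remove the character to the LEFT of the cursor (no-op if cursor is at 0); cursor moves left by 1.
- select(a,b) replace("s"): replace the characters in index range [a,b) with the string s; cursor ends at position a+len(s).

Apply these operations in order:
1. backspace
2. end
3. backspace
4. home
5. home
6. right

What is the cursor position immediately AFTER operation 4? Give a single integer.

Answer: 0

Derivation:
After op 1 (backspace): buf='VFJBXG' cursor=0
After op 2 (end): buf='VFJBXG' cursor=6
After op 3 (backspace): buf='VFJBX' cursor=5
After op 4 (home): buf='VFJBX' cursor=0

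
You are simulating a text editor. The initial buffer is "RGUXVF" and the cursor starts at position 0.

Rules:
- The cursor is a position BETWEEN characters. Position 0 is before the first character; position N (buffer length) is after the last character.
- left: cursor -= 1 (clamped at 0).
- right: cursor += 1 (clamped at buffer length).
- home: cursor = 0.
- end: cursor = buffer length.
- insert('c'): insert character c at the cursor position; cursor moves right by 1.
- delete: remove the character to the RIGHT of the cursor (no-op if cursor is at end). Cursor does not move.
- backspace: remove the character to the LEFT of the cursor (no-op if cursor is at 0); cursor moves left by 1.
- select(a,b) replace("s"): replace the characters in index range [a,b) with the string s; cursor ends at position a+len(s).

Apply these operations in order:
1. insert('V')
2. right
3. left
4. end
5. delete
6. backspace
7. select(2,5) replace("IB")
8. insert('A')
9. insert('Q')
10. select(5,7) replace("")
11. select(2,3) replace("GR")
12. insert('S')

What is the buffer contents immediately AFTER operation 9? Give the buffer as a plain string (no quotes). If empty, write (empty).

After op 1 (insert('V')): buf='VRGUXVF' cursor=1
After op 2 (right): buf='VRGUXVF' cursor=2
After op 3 (left): buf='VRGUXVF' cursor=1
After op 4 (end): buf='VRGUXVF' cursor=7
After op 5 (delete): buf='VRGUXVF' cursor=7
After op 6 (backspace): buf='VRGUXV' cursor=6
After op 7 (select(2,5) replace("IB")): buf='VRIBV' cursor=4
After op 8 (insert('A')): buf='VRIBAV' cursor=5
After op 9 (insert('Q')): buf='VRIBAQV' cursor=6

Answer: VRIBAQV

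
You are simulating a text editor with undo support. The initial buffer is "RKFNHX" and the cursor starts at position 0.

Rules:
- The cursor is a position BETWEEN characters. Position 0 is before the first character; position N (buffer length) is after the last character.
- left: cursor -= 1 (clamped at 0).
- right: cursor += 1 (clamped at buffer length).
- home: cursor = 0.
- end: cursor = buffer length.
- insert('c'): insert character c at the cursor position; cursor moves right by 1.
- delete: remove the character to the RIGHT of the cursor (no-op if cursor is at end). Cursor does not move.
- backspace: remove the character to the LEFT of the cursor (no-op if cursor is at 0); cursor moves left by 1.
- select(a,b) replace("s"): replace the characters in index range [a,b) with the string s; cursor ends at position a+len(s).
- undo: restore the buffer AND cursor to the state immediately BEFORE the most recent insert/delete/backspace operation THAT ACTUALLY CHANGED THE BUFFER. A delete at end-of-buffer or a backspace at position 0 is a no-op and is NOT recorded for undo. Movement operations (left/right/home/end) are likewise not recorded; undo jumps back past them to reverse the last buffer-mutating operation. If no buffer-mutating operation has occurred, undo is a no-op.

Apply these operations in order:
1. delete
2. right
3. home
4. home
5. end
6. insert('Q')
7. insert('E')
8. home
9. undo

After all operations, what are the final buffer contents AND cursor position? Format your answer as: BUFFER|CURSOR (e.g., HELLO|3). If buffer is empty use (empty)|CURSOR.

After op 1 (delete): buf='KFNHX' cursor=0
After op 2 (right): buf='KFNHX' cursor=1
After op 3 (home): buf='KFNHX' cursor=0
After op 4 (home): buf='KFNHX' cursor=0
After op 5 (end): buf='KFNHX' cursor=5
After op 6 (insert('Q')): buf='KFNHXQ' cursor=6
After op 7 (insert('E')): buf='KFNHXQE' cursor=7
After op 8 (home): buf='KFNHXQE' cursor=0
After op 9 (undo): buf='KFNHXQ' cursor=6

Answer: KFNHXQ|6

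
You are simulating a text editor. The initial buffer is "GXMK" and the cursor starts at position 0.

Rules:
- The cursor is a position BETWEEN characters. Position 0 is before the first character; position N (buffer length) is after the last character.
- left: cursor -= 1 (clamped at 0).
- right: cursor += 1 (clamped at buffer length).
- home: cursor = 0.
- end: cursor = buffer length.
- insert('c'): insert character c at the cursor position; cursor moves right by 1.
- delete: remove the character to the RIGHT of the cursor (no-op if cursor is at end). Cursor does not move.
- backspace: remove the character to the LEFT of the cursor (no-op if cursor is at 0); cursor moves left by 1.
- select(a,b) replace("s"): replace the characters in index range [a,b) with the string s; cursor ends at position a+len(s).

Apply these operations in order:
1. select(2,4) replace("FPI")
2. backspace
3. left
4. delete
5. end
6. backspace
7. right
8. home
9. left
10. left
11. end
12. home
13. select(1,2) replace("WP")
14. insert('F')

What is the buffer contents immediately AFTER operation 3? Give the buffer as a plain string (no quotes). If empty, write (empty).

After op 1 (select(2,4) replace("FPI")): buf='GXFPI' cursor=5
After op 2 (backspace): buf='GXFP' cursor=4
After op 3 (left): buf='GXFP' cursor=3

Answer: GXFP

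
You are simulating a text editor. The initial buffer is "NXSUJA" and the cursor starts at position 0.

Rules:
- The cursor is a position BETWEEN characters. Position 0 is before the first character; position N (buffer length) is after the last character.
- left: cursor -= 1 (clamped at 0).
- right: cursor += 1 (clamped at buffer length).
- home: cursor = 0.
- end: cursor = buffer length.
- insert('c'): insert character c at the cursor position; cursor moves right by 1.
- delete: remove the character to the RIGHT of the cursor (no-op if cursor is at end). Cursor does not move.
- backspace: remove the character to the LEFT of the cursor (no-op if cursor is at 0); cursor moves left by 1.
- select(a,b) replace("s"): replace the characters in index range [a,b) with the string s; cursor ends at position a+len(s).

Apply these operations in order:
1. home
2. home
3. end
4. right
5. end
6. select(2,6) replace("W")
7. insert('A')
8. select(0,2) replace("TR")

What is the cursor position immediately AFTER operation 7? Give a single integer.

After op 1 (home): buf='NXSUJA' cursor=0
After op 2 (home): buf='NXSUJA' cursor=0
After op 3 (end): buf='NXSUJA' cursor=6
After op 4 (right): buf='NXSUJA' cursor=6
After op 5 (end): buf='NXSUJA' cursor=6
After op 6 (select(2,6) replace("W")): buf='NXW' cursor=3
After op 7 (insert('A')): buf='NXWA' cursor=4

Answer: 4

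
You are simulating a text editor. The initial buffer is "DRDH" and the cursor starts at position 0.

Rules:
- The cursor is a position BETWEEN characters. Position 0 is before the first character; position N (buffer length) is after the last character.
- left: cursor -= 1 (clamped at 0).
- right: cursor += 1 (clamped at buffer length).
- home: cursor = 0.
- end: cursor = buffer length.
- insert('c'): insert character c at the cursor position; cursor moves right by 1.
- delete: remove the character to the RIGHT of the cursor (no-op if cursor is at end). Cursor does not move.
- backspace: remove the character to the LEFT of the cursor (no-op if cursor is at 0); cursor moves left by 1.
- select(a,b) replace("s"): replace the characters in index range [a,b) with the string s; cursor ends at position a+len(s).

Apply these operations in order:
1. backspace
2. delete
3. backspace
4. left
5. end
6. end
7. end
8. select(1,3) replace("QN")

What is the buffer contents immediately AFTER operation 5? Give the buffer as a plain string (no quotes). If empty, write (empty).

After op 1 (backspace): buf='DRDH' cursor=0
After op 2 (delete): buf='RDH' cursor=0
After op 3 (backspace): buf='RDH' cursor=0
After op 4 (left): buf='RDH' cursor=0
After op 5 (end): buf='RDH' cursor=3

Answer: RDH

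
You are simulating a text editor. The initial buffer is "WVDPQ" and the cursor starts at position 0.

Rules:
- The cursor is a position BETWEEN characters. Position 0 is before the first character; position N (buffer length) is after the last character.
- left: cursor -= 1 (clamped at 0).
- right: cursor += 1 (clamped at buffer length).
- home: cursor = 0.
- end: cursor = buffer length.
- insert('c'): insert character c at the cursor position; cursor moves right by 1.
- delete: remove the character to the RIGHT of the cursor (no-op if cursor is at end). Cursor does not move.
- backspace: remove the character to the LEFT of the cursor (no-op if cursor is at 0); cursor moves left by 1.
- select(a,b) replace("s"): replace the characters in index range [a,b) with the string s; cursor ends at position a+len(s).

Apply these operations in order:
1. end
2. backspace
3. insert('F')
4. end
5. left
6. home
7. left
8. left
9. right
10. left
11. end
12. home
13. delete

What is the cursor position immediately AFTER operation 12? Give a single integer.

Answer: 0

Derivation:
After op 1 (end): buf='WVDPQ' cursor=5
After op 2 (backspace): buf='WVDP' cursor=4
After op 3 (insert('F')): buf='WVDPF' cursor=5
After op 4 (end): buf='WVDPF' cursor=5
After op 5 (left): buf='WVDPF' cursor=4
After op 6 (home): buf='WVDPF' cursor=0
After op 7 (left): buf='WVDPF' cursor=0
After op 8 (left): buf='WVDPF' cursor=0
After op 9 (right): buf='WVDPF' cursor=1
After op 10 (left): buf='WVDPF' cursor=0
After op 11 (end): buf='WVDPF' cursor=5
After op 12 (home): buf='WVDPF' cursor=0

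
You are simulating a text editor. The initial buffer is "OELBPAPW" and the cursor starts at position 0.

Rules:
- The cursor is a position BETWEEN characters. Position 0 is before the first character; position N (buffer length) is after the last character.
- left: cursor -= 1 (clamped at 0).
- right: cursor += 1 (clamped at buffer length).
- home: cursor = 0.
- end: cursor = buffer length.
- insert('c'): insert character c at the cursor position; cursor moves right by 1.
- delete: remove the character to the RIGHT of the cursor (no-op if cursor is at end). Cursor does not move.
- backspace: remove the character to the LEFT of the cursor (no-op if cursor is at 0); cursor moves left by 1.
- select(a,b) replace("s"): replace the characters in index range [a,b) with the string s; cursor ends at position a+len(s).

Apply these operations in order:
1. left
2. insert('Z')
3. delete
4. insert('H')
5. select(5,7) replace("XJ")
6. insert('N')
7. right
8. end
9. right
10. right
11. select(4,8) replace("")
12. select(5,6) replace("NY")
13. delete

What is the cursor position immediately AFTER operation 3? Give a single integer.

Answer: 1

Derivation:
After op 1 (left): buf='OELBPAPW' cursor=0
After op 2 (insert('Z')): buf='ZOELBPAPW' cursor=1
After op 3 (delete): buf='ZELBPAPW' cursor=1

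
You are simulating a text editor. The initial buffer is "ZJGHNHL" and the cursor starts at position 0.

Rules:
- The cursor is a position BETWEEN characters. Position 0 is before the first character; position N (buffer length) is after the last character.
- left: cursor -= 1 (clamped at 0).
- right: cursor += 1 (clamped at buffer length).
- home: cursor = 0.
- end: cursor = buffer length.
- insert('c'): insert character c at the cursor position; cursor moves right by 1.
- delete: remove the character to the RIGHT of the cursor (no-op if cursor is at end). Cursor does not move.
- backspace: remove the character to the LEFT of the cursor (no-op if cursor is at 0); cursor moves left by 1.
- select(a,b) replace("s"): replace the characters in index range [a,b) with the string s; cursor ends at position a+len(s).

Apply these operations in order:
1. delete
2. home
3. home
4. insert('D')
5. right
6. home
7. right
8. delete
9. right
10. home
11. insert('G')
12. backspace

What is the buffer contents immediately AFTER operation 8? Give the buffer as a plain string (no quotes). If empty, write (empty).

Answer: DGHNHL

Derivation:
After op 1 (delete): buf='JGHNHL' cursor=0
After op 2 (home): buf='JGHNHL' cursor=0
After op 3 (home): buf='JGHNHL' cursor=0
After op 4 (insert('D')): buf='DJGHNHL' cursor=1
After op 5 (right): buf='DJGHNHL' cursor=2
After op 6 (home): buf='DJGHNHL' cursor=0
After op 7 (right): buf='DJGHNHL' cursor=1
After op 8 (delete): buf='DGHNHL' cursor=1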